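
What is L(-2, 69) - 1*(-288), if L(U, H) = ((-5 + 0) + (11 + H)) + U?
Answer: 361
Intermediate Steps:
L(U, H) = 6 + H + U (L(U, H) = (-5 + (11 + H)) + U = (6 + H) + U = 6 + H + U)
L(-2, 69) - 1*(-288) = (6 + 69 - 2) - 1*(-288) = 73 + 288 = 361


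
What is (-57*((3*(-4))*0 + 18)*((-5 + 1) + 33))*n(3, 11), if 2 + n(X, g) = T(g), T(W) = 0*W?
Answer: 59508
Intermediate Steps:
T(W) = 0
n(X, g) = -2 (n(X, g) = -2 + 0 = -2)
(-57*((3*(-4))*0 + 18)*((-5 + 1) + 33))*n(3, 11) = -57*((3*(-4))*0 + 18)*((-5 + 1) + 33)*(-2) = -57*(-12*0 + 18)*(-4 + 33)*(-2) = -57*(0 + 18)*29*(-2) = -1026*29*(-2) = -57*522*(-2) = -29754*(-2) = 59508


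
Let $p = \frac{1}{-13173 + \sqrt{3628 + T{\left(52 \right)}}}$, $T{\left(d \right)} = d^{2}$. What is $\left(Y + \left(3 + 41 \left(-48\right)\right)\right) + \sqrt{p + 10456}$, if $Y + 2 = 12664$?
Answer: $10697 + \frac{\sqrt{314827487517700359223 - 347043194 \sqrt{1583}}}{173521597} \approx 10799.0$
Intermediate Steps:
$Y = 12662$ ($Y = -2 + 12664 = 12662$)
$p = \frac{1}{-13173 + 2 \sqrt{1583}}$ ($p = \frac{1}{-13173 + \sqrt{3628 + 52^{2}}} = \frac{1}{-13173 + \sqrt{3628 + 2704}} = \frac{1}{-13173 + \sqrt{6332}} = \frac{1}{-13173 + 2 \sqrt{1583}} \approx -7.6374 \cdot 10^{-5}$)
$\left(Y + \left(3 + 41 \left(-48\right)\right)\right) + \sqrt{p + 10456} = \left(12662 + \left(3 + 41 \left(-48\right)\right)\right) + \sqrt{\left(- \frac{13173}{173521597} - \frac{2 \sqrt{1583}}{173521597}\right) + 10456} = \left(12662 + \left(3 - 1968\right)\right) + \sqrt{\frac{1814341805059}{173521597} - \frac{2 \sqrt{1583}}{173521597}} = \left(12662 - 1965\right) + \sqrt{\frac{1814341805059}{173521597} - \frac{2 \sqrt{1583}}{173521597}} = 10697 + \sqrt{\frac{1814341805059}{173521597} - \frac{2 \sqrt{1583}}{173521597}}$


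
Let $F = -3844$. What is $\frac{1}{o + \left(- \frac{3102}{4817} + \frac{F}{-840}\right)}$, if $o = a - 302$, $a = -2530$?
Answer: $- \frac{1011570}{2860788523} \approx -0.0003536$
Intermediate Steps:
$o = -2832$ ($o = -2530 - 302 = -2832$)
$\frac{1}{o + \left(- \frac{3102}{4817} + \frac{F}{-840}\right)} = \frac{1}{-2832 - \left(- \frac{961}{210} + \frac{3102}{4817}\right)} = \frac{1}{-2832 - - \frac{3977717}{1011570}} = \frac{1}{-2832 + \left(- \frac{3102}{4817} + \frac{961}{210}\right)} = \frac{1}{-2832 + \frac{3977717}{1011570}} = \frac{1}{- \frac{2860788523}{1011570}} = - \frac{1011570}{2860788523}$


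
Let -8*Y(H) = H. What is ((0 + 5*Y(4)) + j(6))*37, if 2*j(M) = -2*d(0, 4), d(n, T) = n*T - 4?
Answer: 111/2 ≈ 55.500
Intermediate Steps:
Y(H) = -H/8
d(n, T) = -4 + T*n (d(n, T) = T*n - 4 = -4 + T*n)
j(M) = 4 (j(M) = (-2*(-4 + 4*0))/2 = (-2*(-4 + 0))/2 = (-2*(-4))/2 = (½)*8 = 4)
((0 + 5*Y(4)) + j(6))*37 = ((0 + 5*(-⅛*4)) + 4)*37 = ((0 + 5*(-½)) + 4)*37 = ((0 - 5/2) + 4)*37 = (-5/2 + 4)*37 = (3/2)*37 = 111/2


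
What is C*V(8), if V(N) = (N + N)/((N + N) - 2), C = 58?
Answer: 464/7 ≈ 66.286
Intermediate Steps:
V(N) = 2*N/(-2 + 2*N) (V(N) = (2*N)/(2*N - 2) = (2*N)/(-2 + 2*N) = 2*N/(-2 + 2*N))
C*V(8) = 58*(8/(-1 + 8)) = 58*(8/7) = 464/7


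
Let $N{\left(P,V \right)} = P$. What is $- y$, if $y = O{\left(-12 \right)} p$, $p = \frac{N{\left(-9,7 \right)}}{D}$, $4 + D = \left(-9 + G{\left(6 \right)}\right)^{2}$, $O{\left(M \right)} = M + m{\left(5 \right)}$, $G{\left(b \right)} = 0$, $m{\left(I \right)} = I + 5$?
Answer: $- \frac{18}{77} \approx -0.23377$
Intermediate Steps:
$m{\left(I \right)} = 5 + I$
$O{\left(M \right)} = 10 + M$ ($O{\left(M \right)} = M + \left(5 + 5\right) = M + 10 = 10 + M$)
$D = 77$ ($D = -4 + \left(-9 + 0\right)^{2} = -4 + \left(-9\right)^{2} = -4 + 81 = 77$)
$p = - \frac{9}{77} \approx -0.11688$
$y = \frac{18}{77}$ ($y = \left(10 - 12\right) \left(- \frac{9}{77}\right) = \left(-2\right) \left(- \frac{9}{77}\right) = \frac{18}{77} \approx 0.23377$)
$- y = \left(-1\right) \frac{18}{77} = - \frac{18}{77}$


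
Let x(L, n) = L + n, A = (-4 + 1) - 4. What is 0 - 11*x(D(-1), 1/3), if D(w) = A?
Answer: 220/3 ≈ 73.333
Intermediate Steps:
A = -7 (A = -3 - 4 = -7)
D(w) = -7
0 - 11*x(D(-1), 1/3) = 0 - 11*(-7 + 1/3) = 0 - 11*(-7 + ⅓) = 0 - 11*(-20/3) = 0 + 220/3 = 220/3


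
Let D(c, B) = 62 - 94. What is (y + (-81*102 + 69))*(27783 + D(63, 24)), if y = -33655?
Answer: -1161323848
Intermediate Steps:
D(c, B) = -32
(y + (-81*102 + 69))*(27783 + D(63, 24)) = (-33655 + (-81*102 + 69))*(27783 - 32) = (-33655 + (-8262 + 69))*27751 = (-33655 - 8193)*27751 = -41848*27751 = -1161323848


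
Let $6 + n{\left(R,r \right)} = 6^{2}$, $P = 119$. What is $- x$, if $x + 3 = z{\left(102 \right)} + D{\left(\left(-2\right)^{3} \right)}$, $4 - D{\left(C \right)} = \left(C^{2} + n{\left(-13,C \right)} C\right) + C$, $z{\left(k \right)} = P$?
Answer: $-304$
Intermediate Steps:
$z{\left(k \right)} = 119$
$n{\left(R,r \right)} = 30$ ($n{\left(R,r \right)} = -6 + 6^{2} = -6 + 36 = 30$)
$D{\left(C \right)} = 4 - C^{2} - 31 C$ ($D{\left(C \right)} = 4 - \left(\left(C^{2} + 30 C\right) + C\right) = 4 - \left(C^{2} + 31 C\right) = 4 - C^{2} - 31 C$)
$x = 304$ ($x = -3 + \left(119 - \left(-4 - 248 + \left(\left(-2\right)^{3}\right)^{2}\right)\right) = -3 + \left(119 - -188\right) = -3 + \left(119 + \left(4 - 64 + 248\right)\right) = -3 + \left(119 + 188\right) = -3 + 307 = 304$)
$- x = \left(-1\right) 304 = -304$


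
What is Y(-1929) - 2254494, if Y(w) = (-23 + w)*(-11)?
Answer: -2233022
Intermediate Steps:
Y(w) = 253 - 11*w
Y(-1929) - 2254494 = (253 - 11*(-1929)) - 2254494 = (253 + 21219) - 2254494 = 21472 - 2254494 = -2233022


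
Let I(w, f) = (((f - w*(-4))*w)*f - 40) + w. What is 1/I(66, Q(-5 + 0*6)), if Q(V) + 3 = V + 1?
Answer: -1/118708 ≈ -8.4240e-6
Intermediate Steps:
Q(V) = -2 + V (Q(V) = -3 + (V + 1) = -3 + (1 + V) = -2 + V)
I(w, f) = -40 + w + f*w*(f + 4*w) (I(w, f) = (((f - (-4)*w)*w)*f - 40) + w = (((f + 4*w)*w)*f - 40) + w = ((w*(f + 4*w))*f - 40) + w = (f*w*(f + 4*w) - 40) + w = (-40 + f*w*(f + 4*w)) + w = -40 + w + f*w*(f + 4*w))
1/I(66, Q(-5 + 0*6)) = 1/(-40 + 66 + 66*(-2 + (-5 + 0*6))² + 4*(-2 + (-5 + 0*6))*66²) = 1/(-40 + 66 + 66*(-2 + (-5 + 0))² + 4*(-2 + (-5 + 0))*4356) = 1/(-40 + 66 + 66*(-2 - 5)² + 4*(-2 - 5)*4356) = 1/(-40 + 66 + 66*(-7)² + 4*(-7)*4356) = 1/(-40 + 66 + 66*49 - 121968) = 1/(-40 + 66 + 3234 - 121968) = 1/(-118708) = -1/118708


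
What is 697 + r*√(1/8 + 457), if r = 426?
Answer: 697 + 213*√7314/2 ≈ 9805.1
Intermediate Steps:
697 + r*√(1/8 + 457) = 697 + 426*√(1/8 + 457) = 697 + 426*√(⅛ + 457) = 697 + 426*√(3657/8) = 697 + 426*(√7314/4) = 697 + 213*√7314/2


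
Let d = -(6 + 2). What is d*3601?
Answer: -28808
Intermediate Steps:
d = -8 (d = -1*8 = -8)
d*3601 = -8*3601 = -28808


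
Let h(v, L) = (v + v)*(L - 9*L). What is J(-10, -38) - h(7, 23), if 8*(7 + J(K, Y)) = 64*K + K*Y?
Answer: 5073/2 ≈ 2536.5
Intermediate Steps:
h(v, L) = -16*L*v (h(v, L) = (2*v)*(-8*L) = -16*L*v)
J(K, Y) = -7 + 8*K + K*Y/8 (J(K, Y) = -7 + (64*K + K*Y)/8 = -7 + (8*K + K*Y/8) = -7 + 8*K + K*Y/8)
J(-10, -38) - h(7, 23) = (-7 + 8*(-10) + (⅛)*(-10)*(-38)) - (-16)*23*7 = (-7 - 80 + 95/2) - 1*(-2576) = -79/2 + 2576 = 5073/2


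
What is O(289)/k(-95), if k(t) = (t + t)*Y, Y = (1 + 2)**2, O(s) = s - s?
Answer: 0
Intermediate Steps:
O(s) = 0
Y = 9 (Y = 3**2 = 9)
k(t) = 18*t (k(t) = (t + t)*9 = (2*t)*9 = 18*t)
O(289)/k(-95) = 0/((18*(-95))) = 0/(-1710) = 0*(-1/1710) = 0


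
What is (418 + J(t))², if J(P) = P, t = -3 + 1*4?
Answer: 175561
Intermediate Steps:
t = 1 (t = -3 + 4 = 1)
(418 + J(t))² = (418 + 1)² = 419² = 175561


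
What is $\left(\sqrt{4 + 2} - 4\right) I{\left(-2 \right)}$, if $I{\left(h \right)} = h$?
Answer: $8 - 2 \sqrt{6} \approx 3.101$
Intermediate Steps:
$\left(\sqrt{4 + 2} - 4\right) I{\left(-2 \right)} = \left(\sqrt{4 + 2} - 4\right) \left(-2\right) = \left(\sqrt{6} - 4\right) \left(-2\right) = \left(-4 + \sqrt{6}\right) \left(-2\right) = 8 - 2 \sqrt{6}$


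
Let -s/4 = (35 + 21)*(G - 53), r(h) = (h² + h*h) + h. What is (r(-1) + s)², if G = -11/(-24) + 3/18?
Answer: 137663289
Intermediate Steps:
G = 5/8 (G = -11*(-1/24) + 3*(1/18) = 11/24 + ⅙ = 5/8 ≈ 0.62500)
r(h) = h + 2*h² (r(h) = (h² + h²) + h = 2*h² + h = h + 2*h²)
s = 11732 (s = -4*(35 + 21)*(5/8 - 53) = -224*(-419)/8 = -4*(-2933) = 11732)
(r(-1) + s)² = (-(1 + 2*(-1)) + 11732)² = (-(1 - 2) + 11732)² = (-1*(-1) + 11732)² = (1 + 11732)² = 11733² = 137663289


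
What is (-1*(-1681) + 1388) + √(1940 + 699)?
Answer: 3069 + √2639 ≈ 3120.4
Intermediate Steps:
(-1*(-1681) + 1388) + √(1940 + 699) = (1681 + 1388) + √2639 = 3069 + √2639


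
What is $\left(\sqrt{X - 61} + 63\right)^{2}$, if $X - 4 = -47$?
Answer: $3865 + 252 i \sqrt{26} \approx 3865.0 + 1285.0 i$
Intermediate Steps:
$X = -43$ ($X = 4 - 47 = -43$)
$\left(\sqrt{X - 61} + 63\right)^{2} = \left(\sqrt{-43 - 61} + 63\right)^{2} = \left(\sqrt{-104} + 63\right)^{2} = \left(2 i \sqrt{26} + 63\right)^{2} = \left(63 + 2 i \sqrt{26}\right)^{2}$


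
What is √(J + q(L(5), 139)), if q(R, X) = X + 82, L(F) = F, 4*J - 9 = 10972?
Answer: √11865/2 ≈ 54.463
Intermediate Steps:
J = 10981/4 (J = 9/4 + (¼)*10972 = 9/4 + 2743 = 10981/4 ≈ 2745.3)
q(R, X) = 82 + X
√(J + q(L(5), 139)) = √(10981/4 + (82 + 139)) = √(10981/4 + 221) = √(11865/4) = √11865/2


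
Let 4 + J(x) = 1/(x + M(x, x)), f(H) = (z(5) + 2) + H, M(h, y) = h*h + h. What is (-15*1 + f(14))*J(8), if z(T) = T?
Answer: -957/40 ≈ -23.925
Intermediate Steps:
M(h, y) = h + h² (M(h, y) = h² + h = h + h²)
f(H) = 7 + H (f(H) = (5 + 2) + H = 7 + H)
J(x) = -4 + 1/(x + x*(1 + x))
(-15*1 + f(14))*J(8) = (-15*1 + (7 + 14))*((1 - 8*8 - 4*8²)/(8*(2 + 8))) = (-15 + 21)*((⅛)*(1 - 64 - 4*64)/10) = 6*((⅛)*(⅒)*(1 - 64 - 256)) = 6*((⅛)*(⅒)*(-319)) = 6*(-319/80) = -957/40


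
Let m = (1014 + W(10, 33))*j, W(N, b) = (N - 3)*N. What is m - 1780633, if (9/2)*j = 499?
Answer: -14943865/9 ≈ -1.6604e+6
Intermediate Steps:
W(N, b) = N*(-3 + N) (W(N, b) = (-3 + N)*N = N*(-3 + N))
j = 998/9 (j = (2/9)*499 = 998/9 ≈ 110.89)
m = 1081832/9 (m = (1014 + 10*(-3 + 10))*(998/9) = (1014 + 10*7)*(998/9) = (1014 + 70)*(998/9) = 1084*(998/9) = 1081832/9 ≈ 1.2020e+5)
m - 1780633 = 1081832/9 - 1780633 = -14943865/9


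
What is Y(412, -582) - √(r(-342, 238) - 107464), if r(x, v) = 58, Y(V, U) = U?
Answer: -582 - 9*I*√1326 ≈ -582.0 - 327.73*I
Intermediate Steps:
Y(412, -582) - √(r(-342, 238) - 107464) = -582 - √(58 - 107464) = -582 - √(-107406) = -582 - 9*I*√1326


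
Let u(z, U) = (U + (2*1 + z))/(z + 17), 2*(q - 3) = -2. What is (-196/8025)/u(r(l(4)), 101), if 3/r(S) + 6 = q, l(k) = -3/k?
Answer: -2548/656445 ≈ -0.0038815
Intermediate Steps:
q = 2 (q = 3 + (1/2)*(-2) = 3 - 1 = 2)
r(S) = -3/4 (r(S) = 3/(-6 + 2) = 3/(-4) = 3*(-1/4) = -3/4)
u(z, U) = (2 + U + z)/(17 + z) (u(z, U) = (U + (2 + z))/(17 + z) = (2 + U + z)/(17 + z))
(-196/8025)/u(r(l(4)), 101) = (-196/8025)/(((2 + 101 - 3/4)/(17 - 3/4))) = (-196*1/8025)/(((409/4)/(65/4))) = -196/(8025*((4/65)*(409/4))) = -196/(8025*409/65) = -196/8025*65/409 = -2548/656445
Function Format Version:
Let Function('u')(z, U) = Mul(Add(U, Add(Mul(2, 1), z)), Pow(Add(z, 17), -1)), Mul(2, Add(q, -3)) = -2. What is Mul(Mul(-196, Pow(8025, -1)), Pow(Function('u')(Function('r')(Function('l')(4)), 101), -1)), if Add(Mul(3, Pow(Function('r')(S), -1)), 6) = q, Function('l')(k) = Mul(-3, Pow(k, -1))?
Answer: Rational(-2548, 656445) ≈ -0.0038815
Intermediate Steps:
q = 2 (q = Add(3, Mul(Rational(1, 2), -2)) = Add(3, -1) = 2)
Function('r')(S) = Rational(-3, 4) (Function('r')(S) = Mul(3, Pow(Add(-6, 2), -1)) = Mul(3, Pow(-4, -1)) = Mul(3, Rational(-1, 4)) = Rational(-3, 4))
Function('u')(z, U) = Mul(Pow(Add(17, z), -1), Add(2, U, z)) (Function('u')(z, U) = Mul(Add(U, Add(2, z)), Pow(Add(17, z), -1)) = Mul(Add(2, U, z), Pow(Add(17, z), -1)) = Mul(Pow(Add(17, z), -1), Add(2, U, z)))
Mul(Mul(-196, Pow(8025, -1)), Pow(Function('u')(Function('r')(Function('l')(4)), 101), -1)) = Mul(Mul(-196, Pow(8025, -1)), Pow(Mul(Pow(Add(17, Rational(-3, 4)), -1), Add(2, 101, Rational(-3, 4))), -1)) = Mul(Mul(-196, Rational(1, 8025)), Pow(Mul(Pow(Rational(65, 4), -1), Rational(409, 4)), -1)) = Mul(Rational(-196, 8025), Pow(Mul(Rational(4, 65), Rational(409, 4)), -1)) = Mul(Rational(-196, 8025), Pow(Rational(409, 65), -1)) = Mul(Rational(-196, 8025), Rational(65, 409)) = Rational(-2548, 656445)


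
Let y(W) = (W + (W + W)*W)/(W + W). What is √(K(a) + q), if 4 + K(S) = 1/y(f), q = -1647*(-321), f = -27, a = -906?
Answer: √1485070441/53 ≈ 727.11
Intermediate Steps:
q = 528687
y(W) = (W + 2*W²)/(2*W) (y(W) = (W + (2*W)*W)/((2*W)) = (W + 2*W²)*(1/(2*W)) = (W + 2*W²)/(2*W))
K(S) = -214/53 (K(S) = -4 + 1/(½ - 27) = -4 + 1/(-53/2) = -4 - 2/53 = -214/53)
√(K(a) + q) = √(-214/53 + 528687) = √(28020197/53) = √1485070441/53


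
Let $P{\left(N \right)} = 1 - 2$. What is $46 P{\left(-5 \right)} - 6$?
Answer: $-52$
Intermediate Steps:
$P{\left(N \right)} = -1$
$46 P{\left(-5 \right)} - 6 = 46 \left(-1\right) - 6 = -46 - 6 = -52$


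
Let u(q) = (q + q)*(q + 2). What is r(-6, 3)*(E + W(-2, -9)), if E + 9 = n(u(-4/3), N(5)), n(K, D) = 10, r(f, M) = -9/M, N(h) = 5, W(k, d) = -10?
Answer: 27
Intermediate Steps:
u(q) = 2*q*(2 + q) (u(q) = (2*q)*(2 + q) = 2*q*(2 + q))
E = 1 (E = -9 + 10 = 1)
r(-6, 3)*(E + W(-2, -9)) = (-9/3)*(1 - 10) = -9*⅓*(-9) = -3*(-9) = 27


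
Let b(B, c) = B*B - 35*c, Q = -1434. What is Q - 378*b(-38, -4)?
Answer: -600186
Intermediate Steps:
b(B, c) = B² - 35*c
Q - 378*b(-38, -4) = -1434 - 378*((-38)² - 35*(-4)) = -1434 - 378*(1444 + 140) = -1434 - 378*1584 = -1434 - 598752 = -600186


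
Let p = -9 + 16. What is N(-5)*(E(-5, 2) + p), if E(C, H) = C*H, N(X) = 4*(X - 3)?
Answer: 96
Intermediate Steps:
p = 7
N(X) = -12 + 4*X (N(X) = 4*(-3 + X) = -12 + 4*X)
N(-5)*(E(-5, 2) + p) = (-12 + 4*(-5))*(-5*2 + 7) = (-12 - 20)*(-10 + 7) = -32*(-3) = 96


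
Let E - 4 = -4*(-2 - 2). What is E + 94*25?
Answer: 2370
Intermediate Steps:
E = 20 (E = 4 - 4*(-2 - 2) = 4 - 4*(-4) = 4 + 16 = 20)
E + 94*25 = 20 + 94*25 = 20 + 2350 = 2370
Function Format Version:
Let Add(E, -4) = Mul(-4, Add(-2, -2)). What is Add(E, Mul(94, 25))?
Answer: 2370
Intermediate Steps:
E = 20 (E = Add(4, Mul(-4, Add(-2, -2))) = Add(4, Mul(-4, -4)) = Add(4, 16) = 20)
Add(E, Mul(94, 25)) = Add(20, Mul(94, 25)) = Add(20, 2350) = 2370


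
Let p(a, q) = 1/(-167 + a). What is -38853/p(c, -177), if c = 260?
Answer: -3613329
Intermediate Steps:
-38853/p(c, -177) = -38853/(1/(-167 + 260)) = -38853/(1/93) = -38853/1/93 = -38853*93 = -3613329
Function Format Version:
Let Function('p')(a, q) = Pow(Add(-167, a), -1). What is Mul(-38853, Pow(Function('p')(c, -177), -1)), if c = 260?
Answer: -3613329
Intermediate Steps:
Mul(-38853, Pow(Function('p')(c, -177), -1)) = Mul(-38853, Pow(Pow(Add(-167, 260), -1), -1)) = Mul(-38853, Pow(Pow(93, -1), -1)) = Mul(-38853, Pow(Rational(1, 93), -1)) = Mul(-38853, 93) = -3613329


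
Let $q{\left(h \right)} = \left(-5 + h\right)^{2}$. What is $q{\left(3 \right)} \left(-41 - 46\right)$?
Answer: $-348$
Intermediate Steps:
$q{\left(3 \right)} \left(-41 - 46\right) = \left(-5 + 3\right)^{2} \left(-41 - 46\right) = \left(-2\right)^{2} \left(-87\right) = 4 \left(-87\right) = -348$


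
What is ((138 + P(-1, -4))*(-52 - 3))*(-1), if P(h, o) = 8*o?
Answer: 5830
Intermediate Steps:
((138 + P(-1, -4))*(-52 - 3))*(-1) = ((138 + 8*(-4))*(-52 - 3))*(-1) = ((138 - 32)*(-55))*(-1) = (106*(-55))*(-1) = -5830*(-1) = 5830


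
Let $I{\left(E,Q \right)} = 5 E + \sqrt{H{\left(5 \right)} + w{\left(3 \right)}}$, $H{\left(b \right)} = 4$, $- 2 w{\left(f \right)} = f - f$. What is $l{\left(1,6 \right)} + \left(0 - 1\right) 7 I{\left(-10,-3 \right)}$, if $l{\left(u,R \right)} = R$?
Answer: $342$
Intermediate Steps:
$w{\left(f \right)} = 0$ ($w{\left(f \right)} = - \frac{f - f}{2} = \left(- \frac{1}{2}\right) 0 = 0$)
$I{\left(E,Q \right)} = 2 + 5 E$ ($I{\left(E,Q \right)} = 5 E + \sqrt{4 + 0} = 5 E + \sqrt{4} = 5 E + 2 = 2 + 5 E$)
$l{\left(1,6 \right)} + \left(0 - 1\right) 7 I{\left(-10,-3 \right)} = 6 + \left(0 - 1\right) 7 \left(2 + 5 \left(-10\right)\right) = 6 + \left(-1\right) 7 \left(2 - 50\right) = 6 - -336 = 6 + 336 = 342$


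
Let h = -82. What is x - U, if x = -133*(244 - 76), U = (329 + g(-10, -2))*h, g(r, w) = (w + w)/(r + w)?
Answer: 13984/3 ≈ 4661.3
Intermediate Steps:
g(r, w) = 2*w/(r + w) (g(r, w) = (2*w)/(r + w) = 2*w/(r + w))
U = -81016/3 (U = (329 + 2*(-2)/(-10 - 2))*(-82) = (329 + 2*(-2)/(-12))*(-82) = (329 + 2*(-2)*(-1/12))*(-82) = (329 + 1/3)*(-82) = (988/3)*(-82) = -81016/3 ≈ -27005.)
x = -22344 (x = -133*168 = -22344)
x - U = -22344 - 1*(-81016/3) = -22344 + 81016/3 = 13984/3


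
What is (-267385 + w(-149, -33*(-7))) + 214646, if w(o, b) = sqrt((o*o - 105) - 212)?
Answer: -52739 + 2*sqrt(5471) ≈ -52591.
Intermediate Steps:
w(o, b) = sqrt(-317 + o**2) (w(o, b) = sqrt((o**2 - 105) - 212) = sqrt((-105 + o**2) - 212) = sqrt(-317 + o**2))
(-267385 + w(-149, -33*(-7))) + 214646 = (-267385 + sqrt(-317 + (-149)**2)) + 214646 = (-267385 + sqrt(-317 + 22201)) + 214646 = (-267385 + sqrt(21884)) + 214646 = (-267385 + 2*sqrt(5471)) + 214646 = -52739 + 2*sqrt(5471)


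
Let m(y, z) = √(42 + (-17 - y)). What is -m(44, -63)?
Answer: -I*√19 ≈ -4.3589*I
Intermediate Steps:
m(y, z) = √(25 - y)
-m(44, -63) = -√(25 - 1*44) = -√(25 - 44) = -√(-19) = -I*√19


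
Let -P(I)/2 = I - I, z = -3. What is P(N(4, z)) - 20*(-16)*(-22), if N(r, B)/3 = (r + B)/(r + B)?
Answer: -7040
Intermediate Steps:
N(r, B) = 3 (N(r, B) = 3*((r + B)/(r + B)) = 3*((B + r)/(B + r)) = 3*1 = 3)
P(I) = 0 (P(I) = -2*(I - I) = -2*0 = 0)
P(N(4, z)) - 20*(-16)*(-22) = 0 - 20*(-16)*(-22) = 0 + 320*(-22) = 0 - 7040 = -7040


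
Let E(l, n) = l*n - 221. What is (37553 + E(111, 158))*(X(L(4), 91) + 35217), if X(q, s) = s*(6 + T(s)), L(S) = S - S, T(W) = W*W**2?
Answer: 3764670425880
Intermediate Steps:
T(W) = W**3
L(S) = 0
X(q, s) = s*(6 + s**3)
E(l, n) = -221 + l*n
(37553 + E(111, 158))*(X(L(4), 91) + 35217) = (37553 + (-221 + 111*158))*(91*(6 + 91**3) + 35217) = (37553 + (-221 + 17538))*(91*(6 + 753571) + 35217) = (37553 + 17317)*(91*753577 + 35217) = 54870*(68575507 + 35217) = 54870*68610724 = 3764670425880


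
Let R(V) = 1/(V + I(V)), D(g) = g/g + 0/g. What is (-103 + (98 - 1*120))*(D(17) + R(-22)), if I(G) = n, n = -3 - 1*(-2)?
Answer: -2750/23 ≈ -119.57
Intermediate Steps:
n = -1 (n = -3 + 2 = -1)
I(G) = -1
D(g) = 1 (D(g) = 1 + 0 = 1)
R(V) = 1/(-1 + V) (R(V) = 1/(V - 1) = 1/(-1 + V))
(-103 + (98 - 1*120))*(D(17) + R(-22)) = (-103 + (98 - 1*120))*(1 + 1/(-1 - 22)) = (-103 + (98 - 120))*(1 + 1/(-23)) = (-103 - 22)*(1 - 1/23) = -125*22/23 = -2750/23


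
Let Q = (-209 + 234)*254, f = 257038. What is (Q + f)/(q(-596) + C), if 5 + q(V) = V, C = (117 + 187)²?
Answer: 87796/30605 ≈ 2.8687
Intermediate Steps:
C = 92416 (C = 304² = 92416)
q(V) = -5 + V
Q = 6350 (Q = 25*254 = 6350)
(Q + f)/(q(-596) + C) = (6350 + 257038)/((-5 - 596) + 92416) = 263388/(-601 + 92416) = 263388/91815 = 263388*(1/91815) = 87796/30605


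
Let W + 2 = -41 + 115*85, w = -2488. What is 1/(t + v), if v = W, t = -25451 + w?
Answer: -1/18207 ≈ -5.4924e-5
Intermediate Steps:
t = -27939 (t = -25451 - 2488 = -27939)
W = 9732 (W = -2 + (-41 + 115*85) = -2 + (-41 + 9775) = -2 + 9734 = 9732)
v = 9732
1/(t + v) = 1/(-27939 + 9732) = 1/(-18207) = -1/18207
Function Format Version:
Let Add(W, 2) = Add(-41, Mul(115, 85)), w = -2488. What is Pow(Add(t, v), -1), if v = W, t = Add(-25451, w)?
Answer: Rational(-1, 18207) ≈ -5.4924e-5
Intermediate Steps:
t = -27939 (t = Add(-25451, -2488) = -27939)
W = 9732 (W = Add(-2, Add(-41, Mul(115, 85))) = Add(-2, Add(-41, 9775)) = Add(-2, 9734) = 9732)
v = 9732
Pow(Add(t, v), -1) = Pow(Add(-27939, 9732), -1) = Pow(-18207, -1) = Rational(-1, 18207)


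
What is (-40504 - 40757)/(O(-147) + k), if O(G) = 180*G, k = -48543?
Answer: 27087/25001 ≈ 1.0834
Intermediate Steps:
(-40504 - 40757)/(O(-147) + k) = (-40504 - 40757)/(180*(-147) - 48543) = -81261/(-26460 - 48543) = -81261/(-75003) = -81261*(-1/75003) = 27087/25001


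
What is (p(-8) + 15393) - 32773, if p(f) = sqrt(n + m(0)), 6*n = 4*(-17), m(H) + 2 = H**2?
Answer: -17380 + 2*I*sqrt(30)/3 ≈ -17380.0 + 3.6515*I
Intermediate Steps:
m(H) = -2 + H**2
n = -34/3 (n = (4*(-17))/6 = (1/6)*(-68) = -34/3 ≈ -11.333)
p(f) = 2*I*sqrt(30)/3 (p(f) = sqrt(-34/3 + (-2 + 0**2)) = sqrt(-34/3 + (-2 + 0)) = sqrt(-34/3 - 2) = sqrt(-40/3) = 2*I*sqrt(30)/3)
(p(-8) + 15393) - 32773 = (2*I*sqrt(30)/3 + 15393) - 32773 = (15393 + 2*I*sqrt(30)/3) - 32773 = -17380 + 2*I*sqrt(30)/3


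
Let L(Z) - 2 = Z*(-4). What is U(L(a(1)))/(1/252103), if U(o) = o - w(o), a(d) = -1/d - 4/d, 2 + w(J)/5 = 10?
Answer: -4537854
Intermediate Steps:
w(J) = 40 (w(J) = -10 + 5*10 = -10 + 50 = 40)
a(d) = -5/d
L(Z) = 2 - 4*Z (L(Z) = 2 + Z*(-4) = 2 - 4*Z)
U(o) = -40 + o (U(o) = o - 1*40 = o - 40 = -40 + o)
U(L(a(1)))/(1/252103) = (-40 + (2 - (-20)/1))/(1/252103) = (-40 + (2 - (-20)))/(1/252103) = (-40 + (2 - 4*(-5)))*252103 = (-40 + (2 + 20))*252103 = (-40 + 22)*252103 = -18*252103 = -4537854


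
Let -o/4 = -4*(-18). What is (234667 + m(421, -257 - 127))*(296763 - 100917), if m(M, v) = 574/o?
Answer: 1102996870801/24 ≈ 4.5958e+10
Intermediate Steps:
o = -288 (o = -(-16)*(-18) = -4*72 = -288)
m(M, v) = -287/144 (m(M, v) = 574/(-288) = 574*(-1/288) = -287/144)
(234667 + m(421, -257 - 127))*(296763 - 100917) = (234667 - 287/144)*(296763 - 100917) = (33791761/144)*195846 = 1102996870801/24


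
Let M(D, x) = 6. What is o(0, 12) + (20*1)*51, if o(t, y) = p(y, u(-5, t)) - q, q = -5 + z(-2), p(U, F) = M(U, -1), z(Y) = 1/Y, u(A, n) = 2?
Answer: 2063/2 ≈ 1031.5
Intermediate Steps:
p(U, F) = 6
q = -11/2 (q = -5 + 1/(-2) = -5 - ½ = -11/2 ≈ -5.5000)
o(t, y) = 23/2 (o(t, y) = 6 - 1*(-11/2) = 6 + 11/2 = 23/2)
o(0, 12) + (20*1)*51 = 23/2 + (20*1)*51 = 23/2 + 20*51 = 23/2 + 1020 = 2063/2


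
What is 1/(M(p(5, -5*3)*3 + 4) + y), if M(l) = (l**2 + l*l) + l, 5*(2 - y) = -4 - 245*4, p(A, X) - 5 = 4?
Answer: 5/10759 ≈ 0.00046473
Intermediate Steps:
p(A, X) = 9 (p(A, X) = 5 + 4 = 9)
y = 994/5 (y = 2 - (-4 - 245*4)/5 = 2 - (-4 - 35*28)/5 = 2 - (-4 - 980)/5 = 2 - 1/5*(-984) = 2 + 984/5 = 994/5 ≈ 198.80)
M(l) = l + 2*l**2 (M(l) = (l**2 + l**2) + l = 2*l**2 + l = l + 2*l**2)
1/(M(p(5, -5*3)*3 + 4) + y) = 1/((9*3 + 4)*(1 + 2*(9*3 + 4)) + 994/5) = 1/((27 + 4)*(1 + 2*(27 + 4)) + 994/5) = 1/(31*(1 + 2*31) + 994/5) = 1/(31*(1 + 62) + 994/5) = 1/(31*63 + 994/5) = 1/(1953 + 994/5) = 1/(10759/5) = 5/10759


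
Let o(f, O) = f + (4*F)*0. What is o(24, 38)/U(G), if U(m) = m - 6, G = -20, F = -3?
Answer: -12/13 ≈ -0.92308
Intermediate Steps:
U(m) = -6 + m
o(f, O) = f (o(f, O) = f + (4*(-3))*0 = f - 12*0 = f + 0 = f)
o(24, 38)/U(G) = 24/(-6 - 20) = 24/(-26) = 24*(-1/26) = -12/13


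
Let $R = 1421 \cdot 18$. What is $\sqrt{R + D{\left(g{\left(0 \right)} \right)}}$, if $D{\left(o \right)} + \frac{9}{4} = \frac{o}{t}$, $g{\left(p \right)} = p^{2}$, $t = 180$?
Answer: $\frac{9 \sqrt{1263}}{2} \approx 159.92$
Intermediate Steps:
$R = 25578$
$D{\left(o \right)} = - \frac{9}{4} + \frac{o}{180}$
$\sqrt{R + D{\left(g{\left(0 \right)} \right)}} = \sqrt{25578 - \left(\frac{9}{4} - \frac{0^{2}}{180}\right)} = \sqrt{25578 + \left(- \frac{9}{4} + \frac{1}{180} \cdot 0\right)} = \sqrt{25578 + \left(- \frac{9}{4} + 0\right)} = \sqrt{25578 - \frac{9}{4}} = \sqrt{\frac{102303}{4}} = \frac{9 \sqrt{1263}}{2}$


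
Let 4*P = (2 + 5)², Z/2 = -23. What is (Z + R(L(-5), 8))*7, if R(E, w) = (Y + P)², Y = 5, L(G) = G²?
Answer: 28175/16 ≈ 1760.9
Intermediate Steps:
Z = -46 (Z = 2*(-23) = -46)
P = 49/4 (P = (2 + 5)²/4 = (¼)*7² = (¼)*49 = 49/4 ≈ 12.250)
R(E, w) = 4761/16 (R(E, w) = (5 + 49/4)² = (69/4)² = 4761/16)
(Z + R(L(-5), 8))*7 = (-46 + 4761/16)*7 = (4025/16)*7 = 28175/16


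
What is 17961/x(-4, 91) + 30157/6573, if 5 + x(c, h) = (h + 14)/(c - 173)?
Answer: -2318483239/723030 ≈ -3206.6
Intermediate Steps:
x(c, h) = -5 + (14 + h)/(-173 + c) (x(c, h) = -5 + (h + 14)/(c - 173) = -5 + (14 + h)/(-173 + c))
17961/x(-4, 91) + 30157/6573 = 17961/(((879 + 91 - 5*(-4))/(-173 - 4))) + 30157/6573 = 17961/(((879 + 91 + 20)/(-177))) + 30157*(1/6573) = 17961/((-1/177*990)) + 30157/6573 = 17961/(-330/59) + 30157/6573 = 17961*(-59/330) + 30157/6573 = -353233/110 + 30157/6573 = -2318483239/723030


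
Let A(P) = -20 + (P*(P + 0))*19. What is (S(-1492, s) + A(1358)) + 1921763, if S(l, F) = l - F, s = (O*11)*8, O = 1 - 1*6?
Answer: 36959807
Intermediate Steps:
O = -5 (O = 1 - 6 = -5)
s = -440 (s = -5*11*8 = -55*8 = -440)
A(P) = -20 + 19*P² (A(P) = -20 + (P*P)*19 = -20 + P²*19 = -20 + 19*P²)
(S(-1492, s) + A(1358)) + 1921763 = ((-1492 - 1*(-440)) + (-20 + 19*1358²)) + 1921763 = ((-1492 + 440) + (-20 + 19*1844164)) + 1921763 = (-1052 + (-20 + 35039116)) + 1921763 = (-1052 + 35039096) + 1921763 = 35038044 + 1921763 = 36959807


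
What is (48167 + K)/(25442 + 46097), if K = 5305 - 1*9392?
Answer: 44080/71539 ≈ 0.61617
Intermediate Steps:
K = -4087 (K = 5305 - 9392 = -4087)
(48167 + K)/(25442 + 46097) = (48167 - 4087)/(25442 + 46097) = 44080/71539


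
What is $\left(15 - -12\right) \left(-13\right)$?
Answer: $-351$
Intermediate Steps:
$\left(15 - -12\right) \left(-13\right) = \left(15 + 12\right) \left(-13\right) = 27 \left(-13\right) = -351$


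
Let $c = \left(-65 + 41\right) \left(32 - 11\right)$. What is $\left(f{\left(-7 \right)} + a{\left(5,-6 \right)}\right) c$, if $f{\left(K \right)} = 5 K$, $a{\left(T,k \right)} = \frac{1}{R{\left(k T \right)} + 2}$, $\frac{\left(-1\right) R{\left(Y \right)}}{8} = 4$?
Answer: $\frac{88284}{5} \approx 17657.0$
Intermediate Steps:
$R{\left(Y \right)} = -32$ ($R{\left(Y \right)} = \left(-8\right) 4 = -32$)
$a{\left(T,k \right)} = - \frac{1}{30}$ ($a{\left(T,k \right)} = \frac{1}{-32 + 2} = \frac{1}{-30} = - \frac{1}{30}$)
$c = -504$ ($c = \left(-24\right) 21 = -504$)
$\left(f{\left(-7 \right)} + a{\left(5,-6 \right)}\right) c = \left(5 \left(-7\right) - \frac{1}{30}\right) \left(-504\right) = \left(-35 - \frac{1}{30}\right) \left(-504\right) = \left(- \frac{1051}{30}\right) \left(-504\right) = \frac{88284}{5}$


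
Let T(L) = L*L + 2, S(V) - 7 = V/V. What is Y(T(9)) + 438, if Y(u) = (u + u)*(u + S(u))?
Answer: 15544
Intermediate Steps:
S(V) = 8 (S(V) = 7 + V/V = 7 + 1 = 8)
T(L) = 2 + L² (T(L) = L² + 2 = 2 + L²)
Y(u) = 2*u*(8 + u) (Y(u) = (u + u)*(u + 8) = (2*u)*(8 + u) = 2*u*(8 + u))
Y(T(9)) + 438 = 2*(2 + 9²)*(8 + (2 + 9²)) + 438 = 2*(2 + 81)*(8 + (2 + 81)) + 438 = 2*83*(8 + 83) + 438 = 2*83*91 + 438 = 15106 + 438 = 15544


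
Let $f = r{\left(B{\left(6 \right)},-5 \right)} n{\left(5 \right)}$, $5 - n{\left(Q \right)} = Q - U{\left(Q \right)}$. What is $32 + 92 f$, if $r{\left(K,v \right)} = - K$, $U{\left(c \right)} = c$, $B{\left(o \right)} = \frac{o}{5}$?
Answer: $-520$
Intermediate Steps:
$B{\left(o \right)} = \frac{o}{5}$ ($B{\left(o \right)} = o \frac{1}{5} = \frac{o}{5}$)
$n{\left(Q \right)} = 5$ ($n{\left(Q \right)} = 5 - \left(Q - Q\right) = 5 - 0 = 5 + 0 = 5$)
$f = -6$ ($f = - \frac{6}{5} \cdot 5 = \left(-1\right) \frac{6}{5} \cdot 5 = \left(- \frac{6}{5}\right) 5 = -6$)
$32 + 92 f = 32 + 92 \left(-6\right) = 32 - 552 = -520$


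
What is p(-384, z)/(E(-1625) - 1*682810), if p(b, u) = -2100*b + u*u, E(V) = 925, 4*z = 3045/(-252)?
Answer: -371593325/314212608 ≈ -1.1826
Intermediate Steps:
z = -145/48 (z = (3045/(-252))/4 = (3045*(-1/252))/4 = (1/4)*(-145/12) = -145/48 ≈ -3.0208)
p(b, u) = u**2 - 2100*b (p(b, u) = -2100*b + u**2 = u**2 - 2100*b)
p(-384, z)/(E(-1625) - 1*682810) = ((-145/48)**2 - 2100*(-384))/(925 - 1*682810) = (21025/2304 + 806400)/(925 - 682810) = (1857966625/2304)/(-681885) = (1857966625/2304)*(-1/681885) = -371593325/314212608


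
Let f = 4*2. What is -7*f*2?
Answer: -112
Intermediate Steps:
f = 8
-7*f*2 = -7*8*2 = -56*2 = -112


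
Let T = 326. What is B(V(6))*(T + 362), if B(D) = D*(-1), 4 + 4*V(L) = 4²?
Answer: -2064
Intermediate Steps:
V(L) = 3 (V(L) = -1 + (¼)*4² = -1 + (¼)*16 = -1 + 4 = 3)
B(D) = -D
B(V(6))*(T + 362) = (-1*3)*(326 + 362) = -3*688 = -2064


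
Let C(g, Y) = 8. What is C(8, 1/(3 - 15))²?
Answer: 64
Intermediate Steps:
C(8, 1/(3 - 15))² = 8² = 64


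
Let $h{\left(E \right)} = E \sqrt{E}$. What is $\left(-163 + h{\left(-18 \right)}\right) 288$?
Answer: $-46944 - 15552 i \sqrt{2} \approx -46944.0 - 21994.0 i$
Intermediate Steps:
$h{\left(E \right)} = E^{\frac{3}{2}}$
$\left(-163 + h{\left(-18 \right)}\right) 288 = \left(-163 + \left(-18\right)^{\frac{3}{2}}\right) 288 = \left(-163 - 54 i \sqrt{2}\right) 288 = -46944 - 15552 i \sqrt{2}$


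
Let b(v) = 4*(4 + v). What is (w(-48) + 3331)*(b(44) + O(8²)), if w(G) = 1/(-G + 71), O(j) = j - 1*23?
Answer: 92358870/119 ≈ 7.7613e+5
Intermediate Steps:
O(j) = -23 + j (O(j) = j - 23 = -23 + j)
w(G) = 1/(71 - G)
b(v) = 16 + 4*v
(w(-48) + 3331)*(b(44) + O(8²)) = (-1/(-71 - 48) + 3331)*((16 + 4*44) + (-23 + 8²)) = (-1/(-119) + 3331)*((16 + 176) + (-23 + 64)) = (-1*(-1/119) + 3331)*(192 + 41) = (1/119 + 3331)*233 = (396390/119)*233 = 92358870/119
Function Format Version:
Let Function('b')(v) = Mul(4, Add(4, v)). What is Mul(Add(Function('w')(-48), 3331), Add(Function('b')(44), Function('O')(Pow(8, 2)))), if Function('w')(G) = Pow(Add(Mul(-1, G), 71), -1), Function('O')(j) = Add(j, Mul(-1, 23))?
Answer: Rational(92358870, 119) ≈ 7.7613e+5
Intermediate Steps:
Function('O')(j) = Add(-23, j) (Function('O')(j) = Add(j, -23) = Add(-23, j))
Function('w')(G) = Pow(Add(71, Mul(-1, G)), -1)
Function('b')(v) = Add(16, Mul(4, v))
Mul(Add(Function('w')(-48), 3331), Add(Function('b')(44), Function('O')(Pow(8, 2)))) = Mul(Add(Mul(-1, Pow(Add(-71, -48), -1)), 3331), Add(Add(16, Mul(4, 44)), Add(-23, Pow(8, 2)))) = Mul(Add(Mul(-1, Pow(-119, -1)), 3331), Add(Add(16, 176), Add(-23, 64))) = Mul(Add(Mul(-1, Rational(-1, 119)), 3331), Add(192, 41)) = Mul(Add(Rational(1, 119), 3331), 233) = Mul(Rational(396390, 119), 233) = Rational(92358870, 119)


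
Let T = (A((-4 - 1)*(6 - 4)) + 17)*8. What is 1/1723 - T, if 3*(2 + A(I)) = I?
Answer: -482437/5169 ≈ -93.333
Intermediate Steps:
A(I) = -2 + I/3
T = 280/3 (T = ((-2 + ((-4 - 1)*(6 - 4))/3) + 17)*8 = ((-2 + (-5*2)/3) + 17)*8 = ((-2 + (⅓)*(-10)) + 17)*8 = ((-2 - 10/3) + 17)*8 = (-16/3 + 17)*8 = (35/3)*8 = 280/3 ≈ 93.333)
1/1723 - T = 1/1723 - 1*280/3 = 1/1723 - 280/3 = -482437/5169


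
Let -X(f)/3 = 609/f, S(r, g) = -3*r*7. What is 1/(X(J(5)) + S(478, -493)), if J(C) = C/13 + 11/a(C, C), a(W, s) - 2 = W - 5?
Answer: -17/175924 ≈ -9.6633e-5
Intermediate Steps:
a(W, s) = -3 + W (a(W, s) = 2 + (W - 5) = 2 + (-5 + W) = -3 + W)
S(r, g) = -21*r
J(C) = 11/(-3 + C) + C/13 (J(C) = C/13 + 11/(-3 + C) = 11/(-3 + C) + C/13)
X(f) = -1827/f
1/(X(J(5)) + S(478, -493)) = 1/(-1827*13*(-3 + 5)/(143 + 5*(-3 + 5)) - 21*478) = 1/(-1827*26/(143 + 5*2) - 10038) = 1/(-1827*26/(143 + 10) - 10038) = 1/(-1827/((1/13)*(½)*153) - 10038) = 1/(-1827/153/26 - 10038) = 1/(-1827*26/153 - 10038) = 1/(-5278/17 - 10038) = 1/(-175924/17) = -17/175924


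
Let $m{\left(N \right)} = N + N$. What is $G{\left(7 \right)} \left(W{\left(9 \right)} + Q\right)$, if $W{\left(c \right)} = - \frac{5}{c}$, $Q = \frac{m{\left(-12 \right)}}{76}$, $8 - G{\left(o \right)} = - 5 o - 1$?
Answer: $- \frac{6556}{171} \approx -38.339$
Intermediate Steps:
$G{\left(o \right)} = 9 + 5 o$ ($G{\left(o \right)} = 8 - \left(- 5 o - 1\right) = 8 - \left(-1 - 5 o\right) = 8 + \left(1 + 5 o\right) = 9 + 5 o$)
$m{\left(N \right)} = 2 N$
$Q = - \frac{6}{19}$ ($Q = \frac{2 \left(-12\right)}{76} = \left(-24\right) \frac{1}{76} = - \frac{6}{19} \approx -0.31579$)
$G{\left(7 \right)} \left(W{\left(9 \right)} + Q\right) = \left(9 + 5 \cdot 7\right) \left(- \frac{5}{9} - \frac{6}{19}\right) = \left(9 + 35\right) \left(\left(-5\right) \frac{1}{9} - \frac{6}{19}\right) = 44 \left(- \frac{5}{9} - \frac{6}{19}\right) = 44 \left(- \frac{149}{171}\right) = - \frac{6556}{171}$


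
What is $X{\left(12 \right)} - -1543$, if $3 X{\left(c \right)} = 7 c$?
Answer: $1571$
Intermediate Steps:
$X{\left(c \right)} = \frac{7 c}{3}$
$X{\left(12 \right)} - -1543 = \frac{7}{3} \cdot 12 - -1543 = 28 + 1543 = 1571$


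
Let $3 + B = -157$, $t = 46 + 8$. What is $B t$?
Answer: $-8640$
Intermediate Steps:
$t = 54$
$B = -160$ ($B = -3 - 157 = -160$)
$B t = \left(-160\right) 54 = -8640$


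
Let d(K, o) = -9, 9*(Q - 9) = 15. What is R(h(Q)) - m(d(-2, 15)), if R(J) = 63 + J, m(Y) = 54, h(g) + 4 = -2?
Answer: 3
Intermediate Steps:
Q = 32/3 (Q = 9 + (1/9)*15 = 9 + 5/3 = 32/3 ≈ 10.667)
h(g) = -6 (h(g) = -4 - 2 = -6)
R(h(Q)) - m(d(-2, 15)) = (63 - 6) - 1*54 = 57 - 54 = 3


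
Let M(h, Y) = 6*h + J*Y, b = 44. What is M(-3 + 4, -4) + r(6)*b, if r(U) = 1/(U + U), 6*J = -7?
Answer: 43/3 ≈ 14.333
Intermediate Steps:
J = -7/6 (J = (⅙)*(-7) = -7/6 ≈ -1.1667)
M(h, Y) = 6*h - 7*Y/6
r(U) = 1/(2*U)
M(-3 + 4, -4) + r(6)*b = (6*(-3 + 4) - 7/6*(-4)) + ((½)/6)*44 = (6*1 + 14/3) + ((½)*(⅙))*44 = (6 + 14/3) + (1/12)*44 = 32/3 + 11/3 = 43/3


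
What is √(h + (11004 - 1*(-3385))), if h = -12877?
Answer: 6*√42 ≈ 38.884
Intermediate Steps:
√(h + (11004 - 1*(-3385))) = √(-12877 + (11004 - 1*(-3385))) = √(-12877 + (11004 + 3385)) = √(-12877 + 14389) = √1512 = 6*√42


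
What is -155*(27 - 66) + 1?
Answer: 6046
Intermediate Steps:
-155*(27 - 66) + 1 = -155*(-39) + 1 = 6045 + 1 = 6046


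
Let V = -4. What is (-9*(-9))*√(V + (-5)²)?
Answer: 81*√21 ≈ 371.19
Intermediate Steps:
(-9*(-9))*√(V + (-5)²) = (-9*(-9))*√(-4 + (-5)²) = 81*√(-4 + 25) = 81*√21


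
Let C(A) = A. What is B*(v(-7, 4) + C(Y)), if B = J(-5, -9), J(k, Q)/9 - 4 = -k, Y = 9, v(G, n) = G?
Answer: 162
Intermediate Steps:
J(k, Q) = 36 - 9*k (J(k, Q) = 36 + 9*(-k) = 36 - 9*k)
B = 81 (B = 36 - 9*(-5) = 36 + 45 = 81)
B*(v(-7, 4) + C(Y)) = 81*(-7 + 9) = 81*2 = 162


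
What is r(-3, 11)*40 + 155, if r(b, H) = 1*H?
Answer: 595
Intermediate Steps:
r(b, H) = H
r(-3, 11)*40 + 155 = 11*40 + 155 = 440 + 155 = 595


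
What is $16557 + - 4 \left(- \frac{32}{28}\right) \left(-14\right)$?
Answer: $16493$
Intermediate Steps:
$16557 + - 4 \left(- \frac{32}{28}\right) \left(-14\right) = 16557 + - 4 \left(\left(-32\right) \frac{1}{28}\right) \left(-14\right) = 16557 + \left(-4\right) \left(- \frac{8}{7}\right) \left(-14\right) = 16557 + \frac{32}{7} \left(-14\right) = 16557 - 64 = 16493$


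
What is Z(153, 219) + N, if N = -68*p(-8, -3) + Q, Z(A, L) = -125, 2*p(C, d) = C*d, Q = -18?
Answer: -959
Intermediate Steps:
p(C, d) = C*d/2 (p(C, d) = (C*d)/2 = C*d/2)
N = -834 (N = -34*(-8)*(-3) - 18 = -68*12 - 18 = -816 - 18 = -834)
Z(153, 219) + N = -125 - 834 = -959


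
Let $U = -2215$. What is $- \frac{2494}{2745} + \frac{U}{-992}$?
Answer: $\frac{3606127}{2723040} \approx 1.3243$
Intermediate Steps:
$- \frac{2494}{2745} + \frac{U}{-992} = - \frac{2494}{2745} - \frac{2215}{-992} = \left(-2494\right) \frac{1}{2745} - - \frac{2215}{992} = - \frac{2494}{2745} + \frac{2215}{992} = \frac{3606127}{2723040}$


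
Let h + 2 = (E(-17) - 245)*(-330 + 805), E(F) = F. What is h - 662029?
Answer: -786481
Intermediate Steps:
h = -124452 (h = -2 + (-17 - 245)*(-330 + 805) = -2 - 262*475 = -2 - 124450 = -124452)
h - 662029 = -124452 - 662029 = -786481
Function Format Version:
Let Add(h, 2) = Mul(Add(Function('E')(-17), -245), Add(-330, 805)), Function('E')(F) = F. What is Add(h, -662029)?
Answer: -786481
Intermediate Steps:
h = -124452 (h = Add(-2, Mul(Add(-17, -245), Add(-330, 805))) = Add(-2, Mul(-262, 475)) = Add(-2, -124450) = -124452)
Add(h, -662029) = Add(-124452, -662029) = -786481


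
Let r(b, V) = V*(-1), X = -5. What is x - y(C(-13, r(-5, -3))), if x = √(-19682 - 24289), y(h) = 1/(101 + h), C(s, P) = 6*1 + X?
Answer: -1/102 + I*√43971 ≈ -0.0098039 + 209.69*I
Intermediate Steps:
r(b, V) = -V
C(s, P) = 1 (C(s, P) = 6*1 - 5 = 6 - 5 = 1)
x = I*√43971 (x = √(-43971) = I*√43971 ≈ 209.69*I)
x - y(C(-13, r(-5, -3))) = I*√43971 - 1/(101 + 1) = I*√43971 - 1/102 = -1/102 + I*√43971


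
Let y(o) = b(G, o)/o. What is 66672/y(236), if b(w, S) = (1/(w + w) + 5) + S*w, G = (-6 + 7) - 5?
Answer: -125876736/7513 ≈ -16755.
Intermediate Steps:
G = -4 (G = 1 - 5 = -4)
b(w, S) = 5 + 1/(2*w) + S*w (b(w, S) = (1/(2*w) + 5) + S*w = (5 + 1/(2*w)) + S*w = 5 + 1/(2*w) + S*w)
y(o) = (39/8 - 4*o)/o (y(o) = (5 + (½)/(-4) + o*(-4))/o = (5 + (½)*(-¼) - 4*o)/o = (5 - ⅛ - 4*o)/o = (39/8 - 4*o)/o)
66672/y(236) = 66672/(-4 + (39/8)/236) = 66672/(-4 + (39/8)*(1/236)) = 66672/(-4 + 39/1888) = 66672/(-7513/1888) = 66672*(-1888/7513) = -125876736/7513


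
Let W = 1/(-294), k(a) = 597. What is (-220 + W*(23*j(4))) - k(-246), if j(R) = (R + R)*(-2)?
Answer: -119915/147 ≈ -815.75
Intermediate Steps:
j(R) = -4*R (j(R) = (2*R)*(-2) = -4*R)
W = -1/294 ≈ -0.0034014
(-220 + W*(23*j(4))) - k(-246) = (-220 - 23*(-4*4)/294) - 1*597 = (-220 - 23*(-16)/294) - 597 = (-220 - 1/294*(-368)) - 597 = (-220 + 184/147) - 597 = -32156/147 - 597 = -119915/147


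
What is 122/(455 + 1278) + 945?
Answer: 1637807/1733 ≈ 945.07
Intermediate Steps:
122/(455 + 1278) + 945 = 122/1733 + 945 = 1637807/1733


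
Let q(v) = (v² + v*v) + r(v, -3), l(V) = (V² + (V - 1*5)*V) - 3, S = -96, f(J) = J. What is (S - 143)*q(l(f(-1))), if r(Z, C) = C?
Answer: -6931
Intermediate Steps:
l(V) = -3 + V² + V*(-5 + V) (l(V) = (V² + (V - 5)*V) - 3 = (V² + (-5 + V)*V) - 3 = (V² + V*(-5 + V)) - 3 = -3 + V² + V*(-5 + V))
q(v) = -3 + 2*v² (q(v) = (v² + v*v) - 3 = (v² + v²) - 3 = 2*v² - 3 = -3 + 2*v²)
(S - 143)*q(l(f(-1))) = (-96 - 143)*(-3 + 2*(-3 - 5*(-1) + 2*(-1)²)²) = -239*(-3 + 2*(-3 + 5 + 2*1)²) = -239*(-3 + 2*(-3 + 5 + 2)²) = -239*(-3 + 2*4²) = -239*(-3 + 2*16) = -239*(-3 + 32) = -239*29 = -6931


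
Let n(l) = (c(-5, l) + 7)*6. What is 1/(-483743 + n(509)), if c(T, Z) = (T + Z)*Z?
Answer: 1/1055515 ≈ 9.4741e-7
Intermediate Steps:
c(T, Z) = Z*(T + Z)
n(l) = 42 + 6*l*(-5 + l) (n(l) = (l*(-5 + l) + 7)*6 = (7 + l*(-5 + l))*6 = 42 + 6*l*(-5 + l))
1/(-483743 + n(509)) = 1/(-483743 + (42 + 6*509*(-5 + 509))) = 1/(-483743 + (42 + 6*509*504)) = 1/(-483743 + (42 + 1539216)) = 1/(-483743 + 1539258) = 1/1055515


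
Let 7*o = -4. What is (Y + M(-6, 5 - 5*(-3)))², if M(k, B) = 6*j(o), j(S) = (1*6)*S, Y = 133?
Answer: 619369/49 ≈ 12640.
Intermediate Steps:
o = -4/7 (o = (⅐)*(-4) = -4/7 ≈ -0.57143)
j(S) = 6*S
M(k, B) = -144/7 (M(k, B) = 6*(6*(-4/7)) = 6*(-24/7) = -144/7)
(Y + M(-6, 5 - 5*(-3)))² = (133 - 144/7)² = (787/7)² = 619369/49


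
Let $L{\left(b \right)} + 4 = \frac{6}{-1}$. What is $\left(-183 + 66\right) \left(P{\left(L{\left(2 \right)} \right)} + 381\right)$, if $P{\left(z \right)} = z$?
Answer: $-43407$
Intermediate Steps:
$L{\left(b \right)} = -10$ ($L{\left(b \right)} = -4 + \frac{6}{-1} = -4 + 6 \left(-1\right) = -4 - 6 = -10$)
$\left(-183 + 66\right) \left(P{\left(L{\left(2 \right)} \right)} + 381\right) = \left(-183 + 66\right) \left(-10 + 381\right) = \left(-117\right) 371 = -43407$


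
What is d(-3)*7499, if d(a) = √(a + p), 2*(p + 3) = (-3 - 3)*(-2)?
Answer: 0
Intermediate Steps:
p = 3 (p = -3 + ((-3 - 3)*(-2))/2 = -3 + (-6*(-2))/2 = -3 + (½)*12 = -3 + 6 = 3)
d(a) = √(3 + a) (d(a) = √(a + 3) = √(3 + a))
d(-3)*7499 = √(3 - 3)*7499 = √0*7499 = 0*7499 = 0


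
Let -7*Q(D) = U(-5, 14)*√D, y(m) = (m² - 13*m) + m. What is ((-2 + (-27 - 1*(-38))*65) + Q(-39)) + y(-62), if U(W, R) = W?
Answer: 5301 + 5*I*√39/7 ≈ 5301.0 + 4.4607*I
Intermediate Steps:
y(m) = m² - 12*m
Q(D) = 5*√D/7 (Q(D) = -(-5)*√D/7 = 5*√D/7)
((-2 + (-27 - 1*(-38))*65) + Q(-39)) + y(-62) = ((-2 + (-27 - 1*(-38))*65) + 5*√(-39)/7) - 62*(-12 - 62) = ((-2 + (-27 + 38)*65) + 5*(I*√39)/7) - 62*(-74) = ((-2 + 11*65) + 5*I*√39/7) + 4588 = ((-2 + 715) + 5*I*√39/7) + 4588 = (713 + 5*I*√39/7) + 4588 = 5301 + 5*I*√39/7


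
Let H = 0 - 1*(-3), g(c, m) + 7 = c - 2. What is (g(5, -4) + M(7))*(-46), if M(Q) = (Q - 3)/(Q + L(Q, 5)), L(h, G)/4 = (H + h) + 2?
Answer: 9936/55 ≈ 180.65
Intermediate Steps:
g(c, m) = -9 + c (g(c, m) = -7 + (c - 2) = -7 + (-2 + c) = -9 + c)
H = 3 (H = 0 + 3 = 3)
L(h, G) = 20 + 4*h (L(h, G) = 4*((3 + h) + 2) = 4*(5 + h) = 20 + 4*h)
M(Q) = (-3 + Q)/(20 + 5*Q) (M(Q) = (Q - 3)/(Q + (20 + 4*Q)) = (-3 + Q)/(20 + 5*Q))
(g(5, -4) + M(7))*(-46) = ((-9 + 5) + (-3 + 7)/(5*(4 + 7)))*(-46) = (-4 + (⅕)*4/11)*(-46) = (-4 + (⅕)*(1/11)*4)*(-46) = (-4 + 4/55)*(-46) = -216/55*(-46) = 9936/55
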